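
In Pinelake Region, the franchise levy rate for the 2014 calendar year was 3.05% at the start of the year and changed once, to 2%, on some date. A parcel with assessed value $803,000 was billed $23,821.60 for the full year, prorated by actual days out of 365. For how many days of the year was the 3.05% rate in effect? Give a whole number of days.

336 days

Let d = days at the first rate; then 365 − d days at the second rate.
$803,000 × [3.05%·d + 2%·(365−d)] / 365 = $23,821.60
Solving gives d = 336, so the new rate took effect on 3 Dec 2014.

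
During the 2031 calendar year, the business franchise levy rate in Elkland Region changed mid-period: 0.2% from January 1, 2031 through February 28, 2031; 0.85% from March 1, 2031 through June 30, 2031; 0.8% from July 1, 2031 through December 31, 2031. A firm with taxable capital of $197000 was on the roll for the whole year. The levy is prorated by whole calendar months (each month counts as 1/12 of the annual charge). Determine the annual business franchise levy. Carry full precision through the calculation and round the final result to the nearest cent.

$1411.83

January 1 – February 28, 2031: 2 months at 0.2% → $197000 × 0.2% × 2/12 = $65.6667
March 1 – June 30, 2031: 4 months at 0.85% → $197000 × 0.85% × 4/12 = $558.1667
July 1 – December 31, 2031: 6 months at 0.8% → $197000 × 0.8% × 6/12 = $788.0000
Total = $1411.8333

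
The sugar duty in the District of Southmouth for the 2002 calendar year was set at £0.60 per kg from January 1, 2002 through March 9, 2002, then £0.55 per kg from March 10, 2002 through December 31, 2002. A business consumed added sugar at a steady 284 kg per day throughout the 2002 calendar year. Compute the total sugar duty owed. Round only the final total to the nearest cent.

£57,978.60

January 1 – March 9, 2002: 68 days × 284 kg/day = 19,312 kg at £0.60/kg → £11,587.20
March 10 – December 31, 2002: 297 days × 284 kg/day = 84,348 kg at £0.55/kg → £46,391.40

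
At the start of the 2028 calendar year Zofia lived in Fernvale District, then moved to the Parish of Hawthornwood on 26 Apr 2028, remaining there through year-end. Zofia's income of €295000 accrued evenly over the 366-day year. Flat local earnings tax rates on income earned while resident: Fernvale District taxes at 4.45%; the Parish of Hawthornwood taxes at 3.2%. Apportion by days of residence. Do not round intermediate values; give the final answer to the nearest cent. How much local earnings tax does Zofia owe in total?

€10608.72

Fernvale District, 1 Jan – 25 Apr 2028: 116 days → €295000 × 4.45% × 116/366 = €4160.6284
The Parish of Hawthornwood, 26 Apr – 31 Dec 2028: 250 days → €295000 × 3.2% × 250/366 = €6448.0874
Total = €10608.7158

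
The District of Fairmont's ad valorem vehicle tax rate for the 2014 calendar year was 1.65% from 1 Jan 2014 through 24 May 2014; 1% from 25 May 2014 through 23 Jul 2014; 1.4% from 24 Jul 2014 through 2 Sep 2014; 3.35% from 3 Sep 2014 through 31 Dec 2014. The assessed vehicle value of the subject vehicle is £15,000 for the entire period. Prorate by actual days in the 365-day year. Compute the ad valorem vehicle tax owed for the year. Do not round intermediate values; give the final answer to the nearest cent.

1 Jan – 24 May 2014: 144 days at 1.65% → £15,000 × 1.65% × 144/365 = £97.6438
25 May – 23 Jul 2014: 60 days at 1% → £15,000 × 1% × 60/365 = £24.6575
24 Jul – 2 Sep 2014: 41 days at 1.4% → £15,000 × 1.4% × 41/365 = £23.5890
3 Sep – 31 Dec 2014: 120 days at 3.35% → £15,000 × 3.35% × 120/365 = £165.2055
Total = £311.0959

£311.10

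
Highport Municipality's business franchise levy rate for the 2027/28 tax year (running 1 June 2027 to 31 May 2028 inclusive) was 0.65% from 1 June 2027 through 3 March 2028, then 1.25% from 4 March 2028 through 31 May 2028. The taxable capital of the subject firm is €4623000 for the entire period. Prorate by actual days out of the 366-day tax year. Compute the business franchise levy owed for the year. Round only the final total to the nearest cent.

€36794.53

1 June 2027 – 3 March 2028: 277 days at 0.65% → €4623000 × 0.65% × 277/366 = €22742.3811
4 March – 31 May 2028: 89 days at 1.25% → €4623000 × 1.25% × 89/366 = €14052.1516
Total = €36794.5328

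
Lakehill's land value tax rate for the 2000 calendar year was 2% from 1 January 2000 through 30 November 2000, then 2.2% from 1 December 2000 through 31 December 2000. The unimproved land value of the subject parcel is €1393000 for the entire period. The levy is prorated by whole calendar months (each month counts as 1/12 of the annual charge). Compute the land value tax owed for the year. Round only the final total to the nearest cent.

€28092.17

1 January – 30 November 2000: 11 months at 2% → €1393000 × 2% × 11/12 = €25538.3333
1 December – 31 December 2000: 1 month at 2.2% → €1393000 × 2.2% × 1/12 = €2553.8333
Total = €28092.1667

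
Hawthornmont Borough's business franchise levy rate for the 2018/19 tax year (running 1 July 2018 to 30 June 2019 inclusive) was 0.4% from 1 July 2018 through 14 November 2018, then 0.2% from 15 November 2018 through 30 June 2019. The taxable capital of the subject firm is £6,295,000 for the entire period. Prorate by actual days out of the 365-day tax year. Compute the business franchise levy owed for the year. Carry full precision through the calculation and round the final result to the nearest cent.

£17,315.56

1 July – 14 November 2018: 137 days at 0.4% → £6,295,000 × 0.4% × 137/365 = £9,451.1233
15 November 2018 – 30 June 2019: 228 days at 0.2% → £6,295,000 × 0.2% × 228/365 = £7,864.4384
Total = £17,315.5616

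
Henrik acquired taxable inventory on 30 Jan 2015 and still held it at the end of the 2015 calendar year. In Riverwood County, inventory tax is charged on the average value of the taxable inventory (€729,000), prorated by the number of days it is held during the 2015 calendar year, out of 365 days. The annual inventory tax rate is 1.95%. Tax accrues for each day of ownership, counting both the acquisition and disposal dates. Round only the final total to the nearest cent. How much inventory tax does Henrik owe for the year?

€13,086.05

Days held (30 Jan – 31 Dec 2015): 336 out of 365
Tax = €729,000 × 1.95% × 336/365 = €13,086.0493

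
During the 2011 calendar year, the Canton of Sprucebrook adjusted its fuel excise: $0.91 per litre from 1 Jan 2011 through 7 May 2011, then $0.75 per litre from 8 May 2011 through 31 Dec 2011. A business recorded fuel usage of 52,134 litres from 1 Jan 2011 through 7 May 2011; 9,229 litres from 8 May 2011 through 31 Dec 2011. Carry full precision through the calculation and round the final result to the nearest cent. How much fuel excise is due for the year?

1 Jan – 7 May 2011: 52,134 litres at $0.91/litre → $47441.94
8 May – 31 Dec 2011: 9,229 litres at $0.75/litre → $6921.75

$54363.69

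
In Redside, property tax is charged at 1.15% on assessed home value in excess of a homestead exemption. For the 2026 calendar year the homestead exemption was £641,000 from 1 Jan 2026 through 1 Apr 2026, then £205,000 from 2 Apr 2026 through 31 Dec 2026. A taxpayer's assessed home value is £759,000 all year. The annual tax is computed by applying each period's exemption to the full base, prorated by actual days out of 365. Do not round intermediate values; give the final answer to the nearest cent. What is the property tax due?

1 Jan – 1 Apr 2026: 91 days, exemption £641,000 → (£759,000 − £641,000) × 1.15% × 91/365 = £338.3205
2 Apr – 31 Dec 2026: 274 days, exemption £205,000 → (£759,000 − £205,000) × 1.15% × 274/365 = £4,782.6137
Total = £5,120.9342

£5,120.93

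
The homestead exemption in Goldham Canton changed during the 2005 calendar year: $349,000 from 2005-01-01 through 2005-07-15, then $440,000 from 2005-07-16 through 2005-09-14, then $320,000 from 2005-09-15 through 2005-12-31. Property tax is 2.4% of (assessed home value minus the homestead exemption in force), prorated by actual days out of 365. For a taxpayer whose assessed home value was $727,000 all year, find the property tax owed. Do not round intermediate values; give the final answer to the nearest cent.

2005-01-01 to 2005-07-15: 196 days, exemption $349,000 → ($727,000 − $349,000) × 2.4% × 196/365 = $4,871.5397
2005-07-16 to 2005-09-14: 61 days, exemption $440,000 → ($727,000 − $440,000) × 2.4% × 61/365 = $1,151.1452
2005-09-15 to 2005-12-31: 108 days, exemption $320,000 → ($727,000 − $320,000) × 2.4% × 108/365 = $2,890.2575
Total = $8,912.9425

$8,912.94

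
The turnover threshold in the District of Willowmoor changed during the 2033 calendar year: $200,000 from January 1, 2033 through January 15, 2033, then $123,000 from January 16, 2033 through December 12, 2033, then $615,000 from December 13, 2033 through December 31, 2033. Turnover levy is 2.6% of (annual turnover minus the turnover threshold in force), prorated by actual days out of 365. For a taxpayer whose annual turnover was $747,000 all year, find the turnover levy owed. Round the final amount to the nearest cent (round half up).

$15,475.84

January 1 – January 15, 2033: 15 days, exemption $200,000 → ($747,000 − $200,000) × 2.6% × 15/365 = $584.4658
January 16 – December 12, 2033: 331 days, exemption $123,000 → ($747,000 − $123,000) × 2.6% × 331/365 = $14,712.7233
December 13 – December 31, 2033: 19 days, exemption $615,000 → ($747,000 − $615,000) × 2.6% × 19/365 = $178.6521
Total = $15,475.8411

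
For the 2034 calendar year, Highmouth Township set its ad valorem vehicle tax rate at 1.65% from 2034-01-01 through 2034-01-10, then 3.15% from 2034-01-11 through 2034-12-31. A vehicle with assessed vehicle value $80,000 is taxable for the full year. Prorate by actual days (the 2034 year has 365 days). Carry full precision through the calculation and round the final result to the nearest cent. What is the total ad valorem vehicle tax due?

$2,487.12

2034-01-01 to 2034-01-10: 10 days at 1.65% → $80,000 × 1.65% × 10/365 = $36.1644
2034-01-11 to 2034-12-31: 355 days at 3.15% → $80,000 × 3.15% × 355/365 = $2,450.9589
Total = $2,487.1233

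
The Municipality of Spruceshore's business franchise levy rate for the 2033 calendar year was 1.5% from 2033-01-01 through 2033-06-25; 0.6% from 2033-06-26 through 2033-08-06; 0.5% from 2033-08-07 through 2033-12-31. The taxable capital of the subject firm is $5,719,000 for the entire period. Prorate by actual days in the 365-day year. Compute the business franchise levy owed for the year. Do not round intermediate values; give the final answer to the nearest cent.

2033-01-01 to 2033-06-25: 176 days at 1.5% → $5,719,000 × 1.5% × 176/365 = $41,364.8219
2033-06-26 to 2033-08-06: 42 days at 0.6% → $5,719,000 × 0.6% × 42/365 = $3,948.4603
2033-08-07 to 2033-12-31: 147 days at 0.5% → $5,719,000 × 0.5% × 147/365 = $11,516.3425
Total = $56,829.6247

$56,829.62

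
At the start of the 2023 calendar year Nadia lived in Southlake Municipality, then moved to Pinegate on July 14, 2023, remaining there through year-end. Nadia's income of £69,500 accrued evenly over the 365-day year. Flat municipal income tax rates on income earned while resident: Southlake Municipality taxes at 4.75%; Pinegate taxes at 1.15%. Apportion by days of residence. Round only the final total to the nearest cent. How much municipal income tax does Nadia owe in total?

£2,129.08

Southlake Municipality, January 1 – July 13, 2023: 194 days → £69,500 × 4.75% × 194/365 = £1,754.6370
Pinegate, July 14 – December 31, 2023: 171 days → £69,500 × 1.15% × 171/365 = £374.4432
Total = £2,129.0801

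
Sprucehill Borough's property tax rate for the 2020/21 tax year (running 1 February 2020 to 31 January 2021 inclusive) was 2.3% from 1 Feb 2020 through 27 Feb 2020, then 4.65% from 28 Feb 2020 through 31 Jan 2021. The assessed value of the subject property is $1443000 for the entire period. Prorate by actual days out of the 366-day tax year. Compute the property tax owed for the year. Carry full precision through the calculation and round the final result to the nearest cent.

1 Feb – 27 Feb 2020: 27 days at 2.3% → $1443000 × 2.3% × 27/366 = $2448.3689
28 Feb 2020 – 31 Jan 2021: 339 days at 4.65% → $1443000 × 4.65% × 339/366 = $62149.5369
Total = $64597.9057

$64597.91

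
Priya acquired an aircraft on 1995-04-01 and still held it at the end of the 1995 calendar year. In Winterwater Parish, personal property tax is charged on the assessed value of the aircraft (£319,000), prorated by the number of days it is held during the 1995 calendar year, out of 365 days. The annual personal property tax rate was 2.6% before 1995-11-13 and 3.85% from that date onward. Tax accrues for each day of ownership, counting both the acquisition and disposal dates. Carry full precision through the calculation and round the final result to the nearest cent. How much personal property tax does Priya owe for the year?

£6,784.21

1995-04-01 to 1995-11-12: 226 days at 2.6% → £319,000 × 2.6% × 226/365 = £5,135.4630
1995-11-13 to 1995-12-31: 49 days at 3.85% → £319,000 × 3.85% × 49/365 = £1,648.7493
Total = £6,784.2123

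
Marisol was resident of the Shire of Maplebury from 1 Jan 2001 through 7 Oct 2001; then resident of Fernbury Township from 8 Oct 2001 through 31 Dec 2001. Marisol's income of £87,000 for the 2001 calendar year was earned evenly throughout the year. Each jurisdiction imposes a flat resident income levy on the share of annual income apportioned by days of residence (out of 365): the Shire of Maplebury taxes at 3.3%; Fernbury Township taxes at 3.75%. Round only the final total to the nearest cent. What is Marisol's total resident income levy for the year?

£2,962.17

The Shire of Maplebury, 1 Jan – 7 Oct 2001: 280 days → £87,000 × 3.3% × 280/365 = £2,202.4110
Fernbury Township, 8 Oct – 31 Dec 2001: 85 days → £87,000 × 3.75% × 85/365 = £759.7603
Total = £2,962.1712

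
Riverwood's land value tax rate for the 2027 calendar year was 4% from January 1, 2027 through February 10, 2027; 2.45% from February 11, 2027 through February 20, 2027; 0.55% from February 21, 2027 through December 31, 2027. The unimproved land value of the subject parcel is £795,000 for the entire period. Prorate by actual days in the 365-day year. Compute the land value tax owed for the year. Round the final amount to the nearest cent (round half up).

£7,867.23

January 1 – February 10, 2027: 41 days at 4% → £795,000 × 4% × 41/365 = £3,572.0548
February 11 – February 20, 2027: 10 days at 2.45% → £795,000 × 2.45% × 10/365 = £533.6301
February 21 – December 31, 2027: 314 days at 0.55% → £795,000 × 0.55% × 314/365 = £3,761.5479
Total = £7,867.2329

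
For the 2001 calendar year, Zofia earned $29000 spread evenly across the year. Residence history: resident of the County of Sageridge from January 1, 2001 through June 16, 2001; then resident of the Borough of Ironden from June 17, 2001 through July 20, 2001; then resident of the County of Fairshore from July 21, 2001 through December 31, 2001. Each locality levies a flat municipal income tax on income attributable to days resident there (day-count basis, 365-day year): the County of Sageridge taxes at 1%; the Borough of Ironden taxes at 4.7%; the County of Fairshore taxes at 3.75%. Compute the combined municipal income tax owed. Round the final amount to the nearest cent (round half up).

The County of Sageridge, January 1 – June 16, 2001: 167 days → $29000 × 1% × 167/365 = $132.6849
The Borough of Ironden, June 17 – July 20, 2001: 34 days → $29000 × 4.7% × 34/365 = $126.9644
The County of Fairshore, July 21 – December 31, 2001: 164 days → $29000 × 3.75% × 164/365 = $488.6301
Total = $748.2795

$748.28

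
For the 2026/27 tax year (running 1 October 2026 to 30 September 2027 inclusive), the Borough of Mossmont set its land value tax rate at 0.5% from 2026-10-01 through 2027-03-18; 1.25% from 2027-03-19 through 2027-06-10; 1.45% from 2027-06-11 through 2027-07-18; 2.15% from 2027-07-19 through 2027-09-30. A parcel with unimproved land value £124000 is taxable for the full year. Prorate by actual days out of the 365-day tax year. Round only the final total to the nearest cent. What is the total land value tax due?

£1371.47

2026-10-01 to 2027-03-18: 169 days at 0.5% → £124000 × 0.5% × 169/365 = £287.0685
2027-03-19 to 2027-06-10: 84 days at 1.25% → £124000 × 1.25% × 84/365 = £356.7123
2027-06-11 to 2027-07-18: 38 days at 1.45% → £124000 × 1.45% × 38/365 = £187.1890
2027-07-19 to 2027-09-30: 74 days at 2.15% → £124000 × 2.15% × 74/365 = £540.5041
Total = £1371.4740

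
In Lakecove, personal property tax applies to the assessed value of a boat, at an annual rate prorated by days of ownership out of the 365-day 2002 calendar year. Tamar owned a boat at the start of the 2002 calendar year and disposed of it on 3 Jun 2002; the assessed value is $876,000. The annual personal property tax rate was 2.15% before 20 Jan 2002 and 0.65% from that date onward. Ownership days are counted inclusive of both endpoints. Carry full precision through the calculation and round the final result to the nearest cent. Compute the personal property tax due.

1 Jan – 19 Jan 2002: 19 days at 2.15% → $876,000 × 2.15% × 19/365 = $980.4000
20 Jan – 3 Jun 2002: 135 days at 0.65% → $876,000 × 0.65% × 135/365 = $2,106.0000
Total = $3,086.4000

$3,086.40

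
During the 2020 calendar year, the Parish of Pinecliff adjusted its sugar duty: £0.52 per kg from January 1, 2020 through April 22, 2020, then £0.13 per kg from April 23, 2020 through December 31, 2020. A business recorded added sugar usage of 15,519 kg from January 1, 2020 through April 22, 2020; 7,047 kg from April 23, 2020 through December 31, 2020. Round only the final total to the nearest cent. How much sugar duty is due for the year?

January 1 – April 22, 2020: 15,519 kg at £0.52/kg → £8,069.88
April 23 – December 31, 2020: 7,047 kg at £0.13/kg → £916.11

£8,985.99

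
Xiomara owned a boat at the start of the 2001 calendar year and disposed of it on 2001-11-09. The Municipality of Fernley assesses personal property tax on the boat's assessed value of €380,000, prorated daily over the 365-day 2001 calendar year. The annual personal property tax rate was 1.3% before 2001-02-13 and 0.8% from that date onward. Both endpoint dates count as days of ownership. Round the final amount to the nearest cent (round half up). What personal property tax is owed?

2001-01-01 to 2001-02-12: 43 days at 1.3% → €380,000 × 1.3% × 43/365 = €581.9726
2001-02-13 to 2001-11-09: 270 days at 0.8% → €380,000 × 0.8% × 270/365 = €2,248.7671
Total = €2,830.7397

€2,830.74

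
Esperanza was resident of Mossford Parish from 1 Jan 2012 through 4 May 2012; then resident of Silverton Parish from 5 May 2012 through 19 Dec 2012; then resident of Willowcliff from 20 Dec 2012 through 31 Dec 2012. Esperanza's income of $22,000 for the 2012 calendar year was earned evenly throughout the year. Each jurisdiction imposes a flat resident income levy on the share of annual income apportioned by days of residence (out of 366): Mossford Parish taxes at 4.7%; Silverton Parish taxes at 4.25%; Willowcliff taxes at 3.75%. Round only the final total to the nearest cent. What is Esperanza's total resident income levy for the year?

$965.20

Mossford Parish, 1 Jan – 4 May 2012: 125 days → $22,000 × 4.7% × 125/366 = $353.1421
Silverton Parish, 5 May – 19 Dec 2012: 229 days → $22,000 × 4.25% × 229/366 = $585.0137
Willowcliff, 20 Dec – 31 Dec 2012: 12 days → $22,000 × 3.75% × 12/366 = $27.0492
Total = $965.2049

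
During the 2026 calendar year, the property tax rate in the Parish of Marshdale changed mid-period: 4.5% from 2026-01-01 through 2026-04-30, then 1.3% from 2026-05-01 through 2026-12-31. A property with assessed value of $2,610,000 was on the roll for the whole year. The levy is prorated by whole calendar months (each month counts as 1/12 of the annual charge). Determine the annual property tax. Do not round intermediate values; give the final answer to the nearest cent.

$61,770.00

2026-01-01 to 2026-04-30: 4 months at 4.5% → $2,610,000 × 4.5% × 4/12 = $39,150.0000
2026-05-01 to 2026-12-31: 8 months at 1.3% → $2,610,000 × 1.3% × 8/12 = $22,620.0000
Total = $61,770.0000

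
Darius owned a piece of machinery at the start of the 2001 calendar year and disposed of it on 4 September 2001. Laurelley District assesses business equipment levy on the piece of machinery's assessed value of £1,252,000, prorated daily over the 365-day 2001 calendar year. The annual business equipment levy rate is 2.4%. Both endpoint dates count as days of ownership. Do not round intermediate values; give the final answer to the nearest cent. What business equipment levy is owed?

Days held (1 January – 4 September 2001): 247 out of 365
Tax = £1,252,000 × 2.4% × 247/365 = £20,333.8521

£20,333.85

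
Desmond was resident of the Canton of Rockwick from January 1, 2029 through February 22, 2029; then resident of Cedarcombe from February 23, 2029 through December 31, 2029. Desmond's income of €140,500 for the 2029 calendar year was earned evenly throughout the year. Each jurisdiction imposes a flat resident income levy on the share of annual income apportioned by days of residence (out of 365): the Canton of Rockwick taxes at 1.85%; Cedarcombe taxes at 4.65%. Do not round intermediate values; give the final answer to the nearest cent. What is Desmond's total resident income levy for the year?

The Canton of Rockwick, January 1 – February 22, 2029: 53 days → €140,500 × 1.85% × 53/365 = €377.4253
Cedarcombe, February 23 – December 31, 2029: 312 days → €140,500 × 4.65% × 312/365 = €5,584.5863
Total = €5,962.0116

€5,962.01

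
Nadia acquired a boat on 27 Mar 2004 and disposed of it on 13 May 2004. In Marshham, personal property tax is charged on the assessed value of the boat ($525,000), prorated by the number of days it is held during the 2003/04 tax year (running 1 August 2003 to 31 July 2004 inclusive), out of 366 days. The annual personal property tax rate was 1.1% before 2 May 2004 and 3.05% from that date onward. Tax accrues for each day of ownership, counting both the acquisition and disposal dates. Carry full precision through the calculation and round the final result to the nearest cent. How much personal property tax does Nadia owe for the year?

27 Mar – 1 May 2004: 36 days at 1.1% → $525,000 × 1.1% × 36/366 = $568.0328
2 May – 13 May 2004: 12 days at 3.05% → $525,000 × 3.05% × 12/366 = $525.0000
Total = $1,093.0328

$1,093.03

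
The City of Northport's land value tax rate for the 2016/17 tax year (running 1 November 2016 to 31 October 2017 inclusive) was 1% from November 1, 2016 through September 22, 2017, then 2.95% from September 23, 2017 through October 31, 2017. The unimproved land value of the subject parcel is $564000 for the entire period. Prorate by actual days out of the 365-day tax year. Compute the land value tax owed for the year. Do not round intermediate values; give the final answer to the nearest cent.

November 1, 2016 – September 22, 2017: 326 days at 1% → $564000 × 1% × 326/365 = $5037.3699
September 23 – October 31, 2017: 39 days at 2.95% → $564000 × 2.95% × 39/365 = $1777.7589
Total = $6815.1288

$6815.13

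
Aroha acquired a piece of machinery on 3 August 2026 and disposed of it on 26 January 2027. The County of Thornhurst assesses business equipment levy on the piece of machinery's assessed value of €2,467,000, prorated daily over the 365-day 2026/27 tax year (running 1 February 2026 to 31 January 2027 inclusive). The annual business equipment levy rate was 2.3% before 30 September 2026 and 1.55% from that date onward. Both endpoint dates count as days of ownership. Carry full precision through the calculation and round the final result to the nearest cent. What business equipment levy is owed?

€21,483.18

3 August – 29 September 2026: 58 days at 2.3% → €2,467,000 × 2.3% × 58/365 = €9,016.3781
30 September 2026 – 26 January 2027: 119 days at 1.55% → €2,467,000 × 1.55% × 119/365 = €12,466.7986
Total = €21,483.1767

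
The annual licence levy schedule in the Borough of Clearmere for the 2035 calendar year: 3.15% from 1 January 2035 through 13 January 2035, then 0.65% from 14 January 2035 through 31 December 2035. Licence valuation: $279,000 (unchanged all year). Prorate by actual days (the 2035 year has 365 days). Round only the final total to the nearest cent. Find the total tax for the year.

$2,061.92

1 January – 13 January 2035: 13 days at 3.15% → $279,000 × 3.15% × 13/365 = $313.0151
14 January – 31 December 2035: 352 days at 0.65% → $279,000 × 0.65% × 352/365 = $1,748.9096
Total = $2,061.9247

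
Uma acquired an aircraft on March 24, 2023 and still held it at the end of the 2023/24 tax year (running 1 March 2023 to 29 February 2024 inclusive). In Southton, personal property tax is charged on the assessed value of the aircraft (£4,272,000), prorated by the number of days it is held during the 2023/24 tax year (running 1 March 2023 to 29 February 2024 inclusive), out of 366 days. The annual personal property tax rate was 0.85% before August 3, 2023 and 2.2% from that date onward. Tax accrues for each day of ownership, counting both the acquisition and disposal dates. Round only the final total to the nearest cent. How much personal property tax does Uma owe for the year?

March 24 – August 2, 2023: 132 days at 0.85% → £4,272,000 × 0.85% × 132/366 = £13,096.1311
August 3, 2023 – February 29, 2024: 211 days at 2.2% → £4,272,000 × 2.2% × 211/366 = £54,182.0328
Total = £67,278.1639

£67,278.16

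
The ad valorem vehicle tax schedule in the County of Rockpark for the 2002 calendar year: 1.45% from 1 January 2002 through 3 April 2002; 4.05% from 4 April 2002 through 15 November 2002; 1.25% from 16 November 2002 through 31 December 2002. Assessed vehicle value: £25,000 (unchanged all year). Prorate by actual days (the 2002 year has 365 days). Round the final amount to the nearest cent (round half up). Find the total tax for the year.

1 January – 3 April 2002: 93 days at 1.45% → £25,000 × 1.45% × 93/365 = £92.3630
4 April – 15 November 2002: 226 days at 4.05% → £25,000 × 4.05% × 226/365 = £626.9178
16 November – 31 December 2002: 46 days at 1.25% → £25,000 × 1.25% × 46/365 = £39.3836
Total = £758.6644

£758.66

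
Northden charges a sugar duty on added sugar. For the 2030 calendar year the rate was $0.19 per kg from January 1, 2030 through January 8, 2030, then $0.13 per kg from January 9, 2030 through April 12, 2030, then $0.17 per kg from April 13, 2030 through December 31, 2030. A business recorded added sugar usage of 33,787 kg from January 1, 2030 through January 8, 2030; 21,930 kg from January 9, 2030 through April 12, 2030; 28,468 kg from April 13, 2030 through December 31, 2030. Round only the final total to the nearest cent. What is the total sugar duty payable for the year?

January 1 – January 8, 2030: 33,787 kg at $0.19/kg → $6,419.53
January 9 – April 12, 2030: 21,930 kg at $0.13/kg → $2,850.90
April 13 – December 31, 2030: 28,468 kg at $0.17/kg → $4,839.56

$14,109.99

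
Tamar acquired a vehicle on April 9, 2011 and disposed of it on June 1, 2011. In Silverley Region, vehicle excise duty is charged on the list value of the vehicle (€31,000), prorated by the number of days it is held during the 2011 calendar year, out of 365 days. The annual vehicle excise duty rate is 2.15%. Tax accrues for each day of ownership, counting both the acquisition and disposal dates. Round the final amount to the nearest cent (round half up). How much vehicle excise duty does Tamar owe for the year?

€98.61

Days held (April 9 – June 1, 2011): 54 out of 365
Tax = €31,000 × 2.15% × 54/365 = €98.6055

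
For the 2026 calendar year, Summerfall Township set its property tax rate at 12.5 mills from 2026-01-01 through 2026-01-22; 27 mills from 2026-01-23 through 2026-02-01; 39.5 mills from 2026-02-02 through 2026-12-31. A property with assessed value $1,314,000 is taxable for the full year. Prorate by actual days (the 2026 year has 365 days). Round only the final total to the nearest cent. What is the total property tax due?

$49,314.60

2026-01-01 to 2026-01-22: 22 days at 12.5 mills → $1,314,000 × 1.25% × 22/365 = $990.0000
2026-01-23 to 2026-02-01: 10 days at 27 mills → $1,314,000 × 2.7% × 10/365 = $972.0000
2026-02-02 to 2026-12-31: 333 days at 39.5 mills → $1,314,000 × 3.95% × 333/365 = $47,352.6000
Total = $49,314.6000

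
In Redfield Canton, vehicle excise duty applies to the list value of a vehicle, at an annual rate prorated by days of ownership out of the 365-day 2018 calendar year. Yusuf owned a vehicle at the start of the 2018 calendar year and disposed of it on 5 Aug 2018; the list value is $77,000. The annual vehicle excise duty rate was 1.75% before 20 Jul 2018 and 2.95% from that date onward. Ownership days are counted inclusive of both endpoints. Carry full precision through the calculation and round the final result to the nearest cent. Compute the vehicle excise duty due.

$844.15

1 Jan – 19 Jul 2018: 200 days at 1.75% → $77,000 × 1.75% × 200/365 = $738.3562
20 Jul – 5 Aug 2018: 17 days at 2.95% → $77,000 × 2.95% × 17/365 = $105.7959
Total = $844.1521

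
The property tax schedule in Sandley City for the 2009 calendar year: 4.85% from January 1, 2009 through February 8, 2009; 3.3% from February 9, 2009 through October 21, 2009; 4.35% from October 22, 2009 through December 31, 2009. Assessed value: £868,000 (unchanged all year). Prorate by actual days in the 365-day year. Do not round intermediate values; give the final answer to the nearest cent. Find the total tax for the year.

£31,854.41

January 1 – February 8, 2009: 39 days at 4.85% → £868,000 × 4.85% × 39/365 = £4,498.1425
February 9 – October 21, 2009: 255 days at 3.3% → £868,000 × 3.3% × 255/365 = £20,011.5616
October 22 – December 31, 2009: 71 days at 4.35% → £868,000 × 4.35% × 71/365 = £7,344.7068
Total = £31,854.4110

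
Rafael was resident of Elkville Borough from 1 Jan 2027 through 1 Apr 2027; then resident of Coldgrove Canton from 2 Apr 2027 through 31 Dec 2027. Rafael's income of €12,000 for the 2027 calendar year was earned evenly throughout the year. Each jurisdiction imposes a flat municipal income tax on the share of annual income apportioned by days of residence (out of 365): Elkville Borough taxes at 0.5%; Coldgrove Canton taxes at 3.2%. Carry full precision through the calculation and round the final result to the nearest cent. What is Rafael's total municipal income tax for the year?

Elkville Borough, 1 Jan – 1 Apr 2027: 91 days → €12,000 × 0.5% × 91/365 = €14.9589
Coldgrove Canton, 2 Apr – 31 Dec 2027: 274 days → €12,000 × 3.2% × 274/365 = €288.2630
Total = €303.2219

€303.22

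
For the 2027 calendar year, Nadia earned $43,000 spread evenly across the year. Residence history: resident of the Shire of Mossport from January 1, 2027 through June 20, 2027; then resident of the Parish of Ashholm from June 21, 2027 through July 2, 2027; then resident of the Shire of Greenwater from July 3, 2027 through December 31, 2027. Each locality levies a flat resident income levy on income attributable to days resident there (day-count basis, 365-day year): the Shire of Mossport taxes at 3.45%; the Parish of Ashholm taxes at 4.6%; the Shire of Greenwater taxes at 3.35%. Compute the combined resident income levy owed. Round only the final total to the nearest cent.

$1,478.32

The Shire of Mossport, January 1 – June 20, 2027: 171 days → $43,000 × 3.45% × 171/365 = $695.0096
The Parish of Ashholm, June 21 – July 2, 2027: 12 days → $43,000 × 4.6% × 12/365 = $65.0301
The Shire of Greenwater, July 3 – December 31, 2027: 182 days → $43,000 × 3.35% × 182/365 = $718.2767
Total = $1,478.3164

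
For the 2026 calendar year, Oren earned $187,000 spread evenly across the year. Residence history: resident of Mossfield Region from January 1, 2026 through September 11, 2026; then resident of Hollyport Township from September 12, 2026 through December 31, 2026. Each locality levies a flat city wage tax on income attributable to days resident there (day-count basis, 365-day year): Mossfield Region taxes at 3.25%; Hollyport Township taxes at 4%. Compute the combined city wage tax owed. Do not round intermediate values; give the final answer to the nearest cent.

Mossfield Region, January 1 – September 11, 2026: 254 days → $187,000 × 3.25% × 254/365 = $4,229.2740
Hollyport Township, September 12 – December 31, 2026: 111 days → $187,000 × 4% × 111/365 = $2,274.7397
Total = $6,504.0137

$6,504.01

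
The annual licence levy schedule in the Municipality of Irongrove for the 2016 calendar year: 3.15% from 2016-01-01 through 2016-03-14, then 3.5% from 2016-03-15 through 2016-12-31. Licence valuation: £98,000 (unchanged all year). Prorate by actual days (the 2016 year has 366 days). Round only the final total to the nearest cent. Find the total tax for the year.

£3,360.65

2016-01-01 to 2016-03-14: 74 days at 3.15% → £98,000 × 3.15% × 74/366 = £624.1475
2016-03-15 to 2016-12-31: 292 days at 3.5% → £98,000 × 3.5% × 292/366 = £2,736.5027
Total = £3,360.6503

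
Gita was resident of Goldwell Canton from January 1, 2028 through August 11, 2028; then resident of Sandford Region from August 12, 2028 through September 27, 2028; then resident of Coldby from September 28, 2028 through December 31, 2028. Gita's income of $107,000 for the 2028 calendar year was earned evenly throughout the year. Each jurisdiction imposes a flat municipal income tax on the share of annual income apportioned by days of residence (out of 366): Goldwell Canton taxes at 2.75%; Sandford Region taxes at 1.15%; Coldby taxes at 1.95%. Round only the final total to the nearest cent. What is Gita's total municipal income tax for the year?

Goldwell Canton, January 1 – August 11, 2028: 224 days → $107,000 × 2.75% × 224/366 = $1,800.8743
Sandford Region, August 12 – September 27, 2028: 47 days → $107,000 × 1.15% × 47/366 = $158.0150
Coldby, September 28 – December 31, 2028: 95 days → $107,000 × 1.95% × 95/366 = $541.5779
Total = $2,500.4672

$2,500.47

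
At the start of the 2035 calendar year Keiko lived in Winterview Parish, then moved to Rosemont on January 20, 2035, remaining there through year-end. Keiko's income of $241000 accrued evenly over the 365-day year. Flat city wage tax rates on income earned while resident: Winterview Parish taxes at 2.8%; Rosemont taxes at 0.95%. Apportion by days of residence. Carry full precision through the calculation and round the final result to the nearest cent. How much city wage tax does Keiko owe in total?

Winterview Parish, January 1 – January 19, 2035: 19 days → $241000 × 2.8% × 19/365 = $351.2658
Rosemont, January 20 – December 31, 2035: 346 days → $241000 × 0.95% × 346/365 = $2170.3205
Total = $2521.5863

$2521.59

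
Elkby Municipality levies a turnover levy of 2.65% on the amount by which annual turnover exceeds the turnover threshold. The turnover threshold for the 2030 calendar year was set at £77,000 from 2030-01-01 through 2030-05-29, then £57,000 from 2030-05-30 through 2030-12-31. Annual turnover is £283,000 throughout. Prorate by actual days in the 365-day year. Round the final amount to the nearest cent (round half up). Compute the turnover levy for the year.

£5,772.64

2030-01-01 to 2030-05-29: 149 days, exemption £77,000 → (£283,000 − £77,000) × 2.65% × 149/365 = £2,228.4685
2030-05-30 to 2030-12-31: 216 days, exemption £57,000 → (£283,000 − £57,000) × 2.65% × 216/365 = £3,544.1753
Total = £5,772.6438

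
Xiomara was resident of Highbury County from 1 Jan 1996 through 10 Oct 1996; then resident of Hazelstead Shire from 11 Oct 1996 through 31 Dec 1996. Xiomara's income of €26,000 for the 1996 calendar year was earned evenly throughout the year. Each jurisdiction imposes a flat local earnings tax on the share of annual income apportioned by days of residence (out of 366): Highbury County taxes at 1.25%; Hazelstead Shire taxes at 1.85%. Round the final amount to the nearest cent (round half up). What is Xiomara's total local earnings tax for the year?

Highbury County, 1 Jan – 10 Oct 1996: 284 days → €26,000 × 1.25% × 284/366 = €252.1858
Hazelstead Shire, 11 Oct – 31 Dec 1996: 82 days → €26,000 × 1.85% × 82/366 = €107.7650
Total = €359.9508

€359.95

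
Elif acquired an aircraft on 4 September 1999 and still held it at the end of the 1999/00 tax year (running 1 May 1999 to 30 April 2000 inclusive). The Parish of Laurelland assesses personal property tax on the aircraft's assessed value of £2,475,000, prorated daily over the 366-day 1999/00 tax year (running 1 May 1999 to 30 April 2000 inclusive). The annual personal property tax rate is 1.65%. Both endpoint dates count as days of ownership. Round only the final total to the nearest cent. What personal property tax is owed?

Days held (4 September 1999 – 30 April 2000): 240 out of 366
Tax = £2,475,000 × 1.65% × 240/366 = £26,778.6885

£26,778.69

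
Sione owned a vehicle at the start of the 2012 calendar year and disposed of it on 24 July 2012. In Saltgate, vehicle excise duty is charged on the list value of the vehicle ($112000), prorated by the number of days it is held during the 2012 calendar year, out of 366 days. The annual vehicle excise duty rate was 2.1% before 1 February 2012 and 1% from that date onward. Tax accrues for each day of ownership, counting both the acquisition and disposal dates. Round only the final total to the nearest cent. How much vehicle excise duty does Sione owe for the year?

1 January – 31 January 2012: 31 days at 2.1% → $112000 × 2.1% × 31/366 = $199.2131
1 February – 24 July 2012: 175 days at 1% → $112000 × 1% × 175/366 = $535.5191
Total = $734.7322

$734.73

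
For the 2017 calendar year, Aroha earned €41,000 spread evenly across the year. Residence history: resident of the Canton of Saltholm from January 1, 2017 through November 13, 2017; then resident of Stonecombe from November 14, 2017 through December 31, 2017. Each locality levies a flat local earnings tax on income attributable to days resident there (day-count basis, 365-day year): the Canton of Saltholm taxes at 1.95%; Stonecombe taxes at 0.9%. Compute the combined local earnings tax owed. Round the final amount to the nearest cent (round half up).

€742.89

The Canton of Saltholm, January 1 – November 13, 2017: 317 days → €41,000 × 1.95% × 317/365 = €694.3603
Stonecombe, November 14 – December 31, 2017: 48 days → €41,000 × 0.9% × 48/365 = €48.5260
Total = €742.8863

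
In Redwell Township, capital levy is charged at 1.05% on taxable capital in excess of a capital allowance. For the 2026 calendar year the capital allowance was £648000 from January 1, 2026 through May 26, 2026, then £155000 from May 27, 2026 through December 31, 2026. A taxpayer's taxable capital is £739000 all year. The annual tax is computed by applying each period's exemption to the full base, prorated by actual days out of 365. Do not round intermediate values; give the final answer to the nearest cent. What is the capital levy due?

£4061.40

January 1 – May 26, 2026: 146 days, exemption £648000 → (£739000 − £648000) × 1.05% × 146/365 = £382.2000
May 27 – December 31, 2026: 219 days, exemption £155000 → (£739000 − £155000) × 1.05% × 219/365 = £3679.2000
Total = £4061.4000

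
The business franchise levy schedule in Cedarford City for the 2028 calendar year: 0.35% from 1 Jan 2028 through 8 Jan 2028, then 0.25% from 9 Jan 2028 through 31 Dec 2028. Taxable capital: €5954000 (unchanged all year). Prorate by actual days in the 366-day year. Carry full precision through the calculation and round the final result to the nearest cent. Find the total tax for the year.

1 Jan – 8 Jan 2028: 8 days at 0.35% → €5954000 × 0.35% × 8/366 = €455.4973
9 Jan – 31 Dec 2028: 358 days at 0.25% → €5954000 × 0.25% × 358/366 = €14559.6448
Total = €15015.1421

€15015.14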